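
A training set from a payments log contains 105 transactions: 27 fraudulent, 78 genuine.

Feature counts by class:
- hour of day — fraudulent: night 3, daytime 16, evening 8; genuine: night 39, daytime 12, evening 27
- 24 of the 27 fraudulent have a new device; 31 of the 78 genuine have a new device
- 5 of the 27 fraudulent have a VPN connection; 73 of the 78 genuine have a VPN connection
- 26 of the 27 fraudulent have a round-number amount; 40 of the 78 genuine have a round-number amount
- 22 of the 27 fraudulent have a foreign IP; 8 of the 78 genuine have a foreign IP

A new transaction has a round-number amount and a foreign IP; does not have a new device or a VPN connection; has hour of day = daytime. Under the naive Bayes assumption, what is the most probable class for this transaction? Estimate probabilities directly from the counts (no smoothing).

fraudulent: (27/105) × (16/27) × (3/27) × (22/27) × (26/27) × (22/27) ≈ 0.0108247
genuine: (78/105) × (12/78) × (47/78) × (5/78) × (40/78) × (8/78) ≈ 0.000232184
Highest score → fraudulent.

fraudulent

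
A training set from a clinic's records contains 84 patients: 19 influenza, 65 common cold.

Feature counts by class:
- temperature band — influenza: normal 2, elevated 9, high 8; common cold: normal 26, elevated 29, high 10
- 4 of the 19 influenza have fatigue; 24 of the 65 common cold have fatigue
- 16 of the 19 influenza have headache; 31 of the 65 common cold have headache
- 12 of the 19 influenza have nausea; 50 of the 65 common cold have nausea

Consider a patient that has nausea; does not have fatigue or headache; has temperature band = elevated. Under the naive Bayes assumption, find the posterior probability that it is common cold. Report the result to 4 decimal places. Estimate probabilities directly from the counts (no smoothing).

influenza: (19/84) × (9/19) × (15/19) × (3/19) × (12/19) ≈ 0.00843522
common cold: (65/84) × (29/65) × (41/65) × (34/65) × (50/65) ≈ 0.0876216
P(common cold | x) = 0.0876216 / 0.09605682 ≈ 0.9122

0.9122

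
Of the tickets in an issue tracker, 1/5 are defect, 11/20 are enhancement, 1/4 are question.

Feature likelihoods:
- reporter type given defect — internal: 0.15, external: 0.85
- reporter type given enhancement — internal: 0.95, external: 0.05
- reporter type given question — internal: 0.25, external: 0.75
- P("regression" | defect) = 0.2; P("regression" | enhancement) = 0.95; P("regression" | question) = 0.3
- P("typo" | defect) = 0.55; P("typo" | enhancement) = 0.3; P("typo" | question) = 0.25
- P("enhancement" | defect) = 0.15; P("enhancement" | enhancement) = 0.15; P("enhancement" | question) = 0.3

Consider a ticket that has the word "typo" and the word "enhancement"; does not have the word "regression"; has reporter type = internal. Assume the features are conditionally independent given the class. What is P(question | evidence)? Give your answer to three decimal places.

0.510

defect: 0.2 × 0.15 × (1−0.2) × 0.55 × 0.15 = 0.00198
enhancement: 0.55 × 0.95 × (1−0.95) × 0.3 × 0.15 = 0.001175625
question: 0.25 × 0.25 × (1−0.3) × 0.25 × 0.3 = 0.00328125
P(question | x) = 0.00328125 / 0.006436875 ≈ 0.510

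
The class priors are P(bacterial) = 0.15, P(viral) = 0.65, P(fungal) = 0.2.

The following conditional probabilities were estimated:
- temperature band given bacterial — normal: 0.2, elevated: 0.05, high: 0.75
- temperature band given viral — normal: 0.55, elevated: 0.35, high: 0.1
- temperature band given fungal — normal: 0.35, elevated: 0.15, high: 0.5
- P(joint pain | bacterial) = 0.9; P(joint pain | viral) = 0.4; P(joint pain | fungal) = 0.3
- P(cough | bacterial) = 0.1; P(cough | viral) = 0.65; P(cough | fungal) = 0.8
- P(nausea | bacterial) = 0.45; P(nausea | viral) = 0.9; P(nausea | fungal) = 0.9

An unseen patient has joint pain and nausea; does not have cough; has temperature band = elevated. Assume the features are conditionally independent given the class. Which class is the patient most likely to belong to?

bacterial: 0.15 × 0.05 × 0.9 × (1−0.1) × 0.45 = 0.00273375
viral: 0.65 × 0.35 × 0.4 × (1−0.65) × 0.9 = 0.028665
fungal: 0.2 × 0.15 × 0.3 × (1−0.8) × 0.9 = 0.00162
Highest score → viral.

viral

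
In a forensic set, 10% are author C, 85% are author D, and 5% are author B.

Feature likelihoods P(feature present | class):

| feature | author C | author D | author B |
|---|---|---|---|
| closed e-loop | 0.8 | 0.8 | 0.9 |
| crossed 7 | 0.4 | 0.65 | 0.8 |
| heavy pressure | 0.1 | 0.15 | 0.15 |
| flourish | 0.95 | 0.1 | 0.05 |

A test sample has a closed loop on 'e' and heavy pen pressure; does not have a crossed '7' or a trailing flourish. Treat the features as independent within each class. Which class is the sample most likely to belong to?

author D

author C: 0.1 × 0.8 × (1−0.4) × 0.1 × (1−0.95) = 0.00024
author D: 0.85 × 0.8 × (1−0.65) × 0.15 × (1−0.1) = 0.03213
author B: 0.05 × 0.9 × (1−0.8) × 0.15 × (1−0.05) = 0.0012825
Highest score → author D.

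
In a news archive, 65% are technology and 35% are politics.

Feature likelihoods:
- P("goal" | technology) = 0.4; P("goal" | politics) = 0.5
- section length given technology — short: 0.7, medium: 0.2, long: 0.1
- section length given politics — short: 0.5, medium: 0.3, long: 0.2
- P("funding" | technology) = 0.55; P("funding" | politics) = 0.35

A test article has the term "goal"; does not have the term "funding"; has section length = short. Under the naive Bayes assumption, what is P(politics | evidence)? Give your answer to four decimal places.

technology: 0.65 × 0.4 × 0.7 × (1−0.55) = 0.0819
politics: 0.35 × 0.5 × 0.5 × (1−0.35) = 0.056875
P(politics | x) = 0.056875 / 0.138775 ≈ 0.4098

0.4098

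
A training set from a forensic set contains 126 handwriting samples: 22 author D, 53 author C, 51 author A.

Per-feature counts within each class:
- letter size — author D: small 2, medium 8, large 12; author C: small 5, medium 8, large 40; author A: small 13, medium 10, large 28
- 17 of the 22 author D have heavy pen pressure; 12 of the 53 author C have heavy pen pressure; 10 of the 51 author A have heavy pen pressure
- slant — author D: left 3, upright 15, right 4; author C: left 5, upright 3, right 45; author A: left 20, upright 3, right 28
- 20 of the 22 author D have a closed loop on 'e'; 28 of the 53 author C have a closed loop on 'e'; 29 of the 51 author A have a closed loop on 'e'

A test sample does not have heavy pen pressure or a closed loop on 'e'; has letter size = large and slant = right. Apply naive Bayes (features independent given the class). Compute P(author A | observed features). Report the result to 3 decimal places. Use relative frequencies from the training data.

author D: (22/126) × (12/22) × (5/22) × (4/22) × (2/22) ≈ 0.000357769
author C: (53/126) × (40/53) × (41/53) × (45/53) × (25/53) ≈ 0.0983554
author A: (51/126) × (28/51) × (41/51) × (28/51) × (22/51) ≈ 0.0423099
P(author A | x) = 0.0423099 / 0.141023069 ≈ 0.300

0.300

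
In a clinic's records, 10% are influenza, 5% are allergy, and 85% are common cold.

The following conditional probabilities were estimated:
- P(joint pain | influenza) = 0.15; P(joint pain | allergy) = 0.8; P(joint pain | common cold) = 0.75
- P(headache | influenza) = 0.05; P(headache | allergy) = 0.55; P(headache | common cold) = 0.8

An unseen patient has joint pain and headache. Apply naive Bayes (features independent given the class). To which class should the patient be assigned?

common cold

influenza: 0.1 × 0.15 × 0.05 = 0.00075
allergy: 0.05 × 0.8 × 0.55 = 0.022
common cold: 0.85 × 0.75 × 0.8 = 0.51
Highest score → common cold.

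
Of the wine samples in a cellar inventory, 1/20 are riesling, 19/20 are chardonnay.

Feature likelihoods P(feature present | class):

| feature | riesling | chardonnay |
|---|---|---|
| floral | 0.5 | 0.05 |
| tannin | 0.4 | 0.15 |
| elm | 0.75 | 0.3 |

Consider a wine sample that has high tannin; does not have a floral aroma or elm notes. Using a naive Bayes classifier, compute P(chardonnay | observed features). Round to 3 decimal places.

0.974

riesling: 0.05 × (1−0.5) × 0.4 × (1−0.75) = 0.0025
chardonnay: 0.95 × (1−0.05) × 0.15 × (1−0.3) = 0.0947625
P(chardonnay | x) = 0.0947625 / 0.0972625 ≈ 0.974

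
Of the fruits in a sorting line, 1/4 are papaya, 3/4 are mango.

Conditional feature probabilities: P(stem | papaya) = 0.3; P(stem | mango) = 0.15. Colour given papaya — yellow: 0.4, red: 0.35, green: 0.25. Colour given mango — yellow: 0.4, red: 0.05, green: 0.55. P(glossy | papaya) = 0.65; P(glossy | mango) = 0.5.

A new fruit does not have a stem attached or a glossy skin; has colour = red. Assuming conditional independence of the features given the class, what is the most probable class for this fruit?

papaya: 0.25 × (1−0.3) × 0.35 × (1−0.65) = 0.0214375
mango: 0.75 × (1−0.15) × 0.05 × (1−0.5) = 0.0159375
Highest score → papaya.

papaya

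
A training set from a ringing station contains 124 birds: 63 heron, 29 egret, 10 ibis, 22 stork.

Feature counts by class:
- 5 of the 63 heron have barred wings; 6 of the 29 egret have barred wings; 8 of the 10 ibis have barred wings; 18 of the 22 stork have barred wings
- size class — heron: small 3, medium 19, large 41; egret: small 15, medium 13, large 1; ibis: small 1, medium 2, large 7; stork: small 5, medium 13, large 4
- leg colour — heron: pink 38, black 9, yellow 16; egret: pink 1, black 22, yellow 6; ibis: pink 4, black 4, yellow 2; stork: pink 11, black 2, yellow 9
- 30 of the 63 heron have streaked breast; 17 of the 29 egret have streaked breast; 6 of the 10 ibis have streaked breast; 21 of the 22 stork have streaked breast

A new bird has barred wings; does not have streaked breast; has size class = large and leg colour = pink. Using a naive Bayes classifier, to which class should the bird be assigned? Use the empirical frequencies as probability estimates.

heron

heron: (63/124) × (5/63) × (41/63) × (38/63) × (33/63) ≈ 0.00829102
egret: (29/124) × (6/29) × (1/29) × (1/29) × (12/29) ≈ 0.0000238077
ibis: (10/124) × (8/10) × (7/10) × (4/10) × (4/10) ≈ 0.00722581
stork: (22/124) × (18/22) × (4/22) × (11/22) × (1/22) ≈ 0.00059984
Highest score → heron.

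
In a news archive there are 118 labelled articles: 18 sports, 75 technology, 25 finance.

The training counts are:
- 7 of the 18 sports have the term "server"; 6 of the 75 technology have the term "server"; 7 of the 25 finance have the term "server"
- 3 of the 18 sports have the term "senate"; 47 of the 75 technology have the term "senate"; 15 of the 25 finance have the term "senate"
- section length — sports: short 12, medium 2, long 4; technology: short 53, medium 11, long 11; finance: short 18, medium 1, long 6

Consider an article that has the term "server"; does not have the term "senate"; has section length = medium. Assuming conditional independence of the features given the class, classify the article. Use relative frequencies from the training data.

sports

sports: (18/118) × (7/18) × (15/18) × (2/18) ≈ 0.00549278
technology: (75/118) × (6/75) × (28/75) × (11/75) ≈ 0.00278418
finance: (25/118) × (7/25) × (10/25) × (1/25) ≈ 0.000949153
Highest score → sports.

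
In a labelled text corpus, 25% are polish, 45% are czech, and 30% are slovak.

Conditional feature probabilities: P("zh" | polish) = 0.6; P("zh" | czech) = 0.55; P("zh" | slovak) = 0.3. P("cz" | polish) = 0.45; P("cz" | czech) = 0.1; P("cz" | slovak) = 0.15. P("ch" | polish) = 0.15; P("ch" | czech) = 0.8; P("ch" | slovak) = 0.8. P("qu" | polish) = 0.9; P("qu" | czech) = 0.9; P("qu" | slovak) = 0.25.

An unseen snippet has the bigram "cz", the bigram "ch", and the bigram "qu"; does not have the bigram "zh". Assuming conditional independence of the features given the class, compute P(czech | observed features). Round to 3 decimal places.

polish: 0.25 × (1−0.6) × 0.45 × 0.15 × 0.9 = 0.006075
czech: 0.45 × (1−0.55) × 0.1 × 0.8 × 0.9 = 0.01458
slovak: 0.3 × (1−0.3) × 0.15 × 0.8 × 0.25 = 0.0063
P(czech | x) = 0.01458 / 0.026955 ≈ 0.541

0.541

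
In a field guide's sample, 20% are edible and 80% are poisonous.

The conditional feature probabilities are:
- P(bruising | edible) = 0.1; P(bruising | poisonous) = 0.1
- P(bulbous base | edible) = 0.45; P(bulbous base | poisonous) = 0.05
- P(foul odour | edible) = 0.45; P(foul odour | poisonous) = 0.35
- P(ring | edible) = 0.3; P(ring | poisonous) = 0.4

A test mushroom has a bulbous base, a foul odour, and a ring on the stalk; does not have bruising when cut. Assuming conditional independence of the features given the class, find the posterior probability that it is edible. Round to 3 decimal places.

edible: 0.2 × (1−0.1) × 0.45 × 0.45 × 0.3 = 0.010935
poisonous: 0.8 × (1−0.1) × 0.05 × 0.35 × 0.4 = 0.00504
P(edible | x) = 0.010935 / 0.015975 ≈ 0.685

0.685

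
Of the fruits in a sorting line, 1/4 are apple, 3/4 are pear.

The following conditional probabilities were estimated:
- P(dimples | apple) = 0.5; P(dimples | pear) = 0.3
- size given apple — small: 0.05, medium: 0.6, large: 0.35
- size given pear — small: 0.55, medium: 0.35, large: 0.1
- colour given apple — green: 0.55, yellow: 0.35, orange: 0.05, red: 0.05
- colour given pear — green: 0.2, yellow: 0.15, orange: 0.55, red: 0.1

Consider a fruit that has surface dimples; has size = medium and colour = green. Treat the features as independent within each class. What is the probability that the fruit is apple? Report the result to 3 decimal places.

apple: 0.25 × 0.5 × 0.6 × 0.55 = 0.04125
pear: 0.75 × 0.3 × 0.35 × 0.2 = 0.01575
P(apple | x) = 0.04125 / 0.057 ≈ 0.724

0.724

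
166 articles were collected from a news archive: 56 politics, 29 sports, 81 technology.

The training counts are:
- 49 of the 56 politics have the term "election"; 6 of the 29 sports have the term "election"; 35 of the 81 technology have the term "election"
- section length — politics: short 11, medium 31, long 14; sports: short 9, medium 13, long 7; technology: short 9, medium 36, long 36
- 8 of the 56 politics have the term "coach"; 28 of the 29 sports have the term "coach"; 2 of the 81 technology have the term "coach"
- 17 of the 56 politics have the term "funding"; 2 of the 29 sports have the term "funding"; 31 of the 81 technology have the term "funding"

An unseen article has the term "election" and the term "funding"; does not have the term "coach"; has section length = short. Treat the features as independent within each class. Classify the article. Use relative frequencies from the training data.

politics: (56/166) × (49/56) × (11/56) × (48/56) × (17/56) ≈ 0.0150871
sports: (29/166) × (6/29) × (9/29) × (1/29) × (2/29) ≈ 0.0000266761
technology: (81/166) × (35/81) × (9/81) × (79/81) × (31/81) ≈ 0.00874452
Highest score → politics.

politics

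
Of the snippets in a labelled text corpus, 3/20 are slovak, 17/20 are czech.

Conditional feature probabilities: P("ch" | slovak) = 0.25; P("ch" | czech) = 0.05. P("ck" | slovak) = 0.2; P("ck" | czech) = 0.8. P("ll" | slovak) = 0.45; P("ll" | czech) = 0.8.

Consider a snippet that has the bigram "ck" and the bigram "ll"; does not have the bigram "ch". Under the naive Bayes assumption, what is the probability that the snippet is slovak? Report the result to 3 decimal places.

slovak: 0.15 × (1−0.25) × 0.2 × 0.45 = 0.010125
czech: 0.85 × (1−0.05) × 0.8 × 0.8 = 0.5168
P(slovak | x) = 0.010125 / 0.526925 ≈ 0.019

0.019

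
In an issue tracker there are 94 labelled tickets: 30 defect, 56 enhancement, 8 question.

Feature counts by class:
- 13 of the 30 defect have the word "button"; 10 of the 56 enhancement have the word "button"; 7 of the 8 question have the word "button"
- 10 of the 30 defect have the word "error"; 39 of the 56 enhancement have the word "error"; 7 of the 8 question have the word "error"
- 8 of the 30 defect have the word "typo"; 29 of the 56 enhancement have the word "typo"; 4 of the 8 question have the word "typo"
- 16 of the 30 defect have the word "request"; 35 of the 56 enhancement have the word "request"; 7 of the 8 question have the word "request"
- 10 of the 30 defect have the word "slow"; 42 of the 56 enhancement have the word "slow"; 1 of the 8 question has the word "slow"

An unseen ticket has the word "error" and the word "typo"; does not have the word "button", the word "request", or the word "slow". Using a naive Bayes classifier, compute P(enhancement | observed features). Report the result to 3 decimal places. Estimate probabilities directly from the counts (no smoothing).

defect: (30/94) × (17/30) × (10/30) × (8/30) × (14/30) × (20/30) ≈ 0.00500131
enhancement: (56/94) × (46/56) × (39/56) × (29/56) × (21/56) × (14/56) ≈ 0.0165458
question: (8/94) × (1/8) × (7/8) × (4/8) × (1/8) × (7/8) ≈ 0.000509059
P(enhancement | x) = 0.0165458 / 0.022056169 ≈ 0.750

0.750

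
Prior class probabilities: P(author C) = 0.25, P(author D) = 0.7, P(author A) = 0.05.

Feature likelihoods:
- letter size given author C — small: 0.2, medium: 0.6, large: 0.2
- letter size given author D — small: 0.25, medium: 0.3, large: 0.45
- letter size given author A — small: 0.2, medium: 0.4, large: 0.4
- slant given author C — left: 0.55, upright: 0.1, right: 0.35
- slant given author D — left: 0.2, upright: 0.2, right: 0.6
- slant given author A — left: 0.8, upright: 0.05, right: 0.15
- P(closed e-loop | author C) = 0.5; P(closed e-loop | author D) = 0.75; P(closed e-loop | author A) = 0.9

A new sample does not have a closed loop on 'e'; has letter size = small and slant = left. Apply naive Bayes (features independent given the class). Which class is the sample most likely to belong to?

author C

author C: 0.25 × 0.2 × 0.55 × (1−0.5) = 0.01375
author D: 0.7 × 0.25 × 0.2 × (1−0.75) = 0.00875
author A: 0.05 × 0.2 × 0.8 × (1−0.9) = 0.0008
Highest score → author C.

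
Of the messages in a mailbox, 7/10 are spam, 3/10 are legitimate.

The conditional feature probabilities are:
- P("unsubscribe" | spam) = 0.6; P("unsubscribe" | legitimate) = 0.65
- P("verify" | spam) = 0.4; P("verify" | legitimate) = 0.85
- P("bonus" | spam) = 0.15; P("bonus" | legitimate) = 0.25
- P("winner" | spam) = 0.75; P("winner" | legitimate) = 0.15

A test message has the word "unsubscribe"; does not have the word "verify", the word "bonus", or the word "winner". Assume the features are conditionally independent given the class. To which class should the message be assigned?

spam

spam: 0.7 × 0.6 × (1−0.4) × (1−0.15) × (1−0.75) = 0.05355
legitimate: 0.3 × 0.65 × (1−0.85) × (1−0.25) × (1−0.15) = 0.018646875
Highest score → spam.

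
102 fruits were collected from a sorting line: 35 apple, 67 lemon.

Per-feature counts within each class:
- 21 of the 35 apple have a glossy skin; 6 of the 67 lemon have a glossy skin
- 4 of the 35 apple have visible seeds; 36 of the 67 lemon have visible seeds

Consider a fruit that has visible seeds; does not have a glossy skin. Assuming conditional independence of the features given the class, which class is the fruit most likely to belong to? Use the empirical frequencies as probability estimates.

lemon

apple: (35/102) × (14/35) × (4/35) ≈ 0.0156863
lemon: (67/102) × (61/67) × (36/67) ≈ 0.321335
Highest score → lemon.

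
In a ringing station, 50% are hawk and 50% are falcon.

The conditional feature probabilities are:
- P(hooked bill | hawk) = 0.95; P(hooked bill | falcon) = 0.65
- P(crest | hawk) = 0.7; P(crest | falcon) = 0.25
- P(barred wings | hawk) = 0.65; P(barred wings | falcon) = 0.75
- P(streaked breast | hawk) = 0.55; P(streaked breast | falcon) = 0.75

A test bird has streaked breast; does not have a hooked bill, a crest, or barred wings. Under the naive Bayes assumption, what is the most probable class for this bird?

hawk: 0.5 × (1−0.95) × (1−0.7) × (1−0.65) × 0.55 = 0.00144375
falcon: 0.5 × (1−0.65) × (1−0.25) × (1−0.75) × 0.75 = 0.024609375
Highest score → falcon.

falcon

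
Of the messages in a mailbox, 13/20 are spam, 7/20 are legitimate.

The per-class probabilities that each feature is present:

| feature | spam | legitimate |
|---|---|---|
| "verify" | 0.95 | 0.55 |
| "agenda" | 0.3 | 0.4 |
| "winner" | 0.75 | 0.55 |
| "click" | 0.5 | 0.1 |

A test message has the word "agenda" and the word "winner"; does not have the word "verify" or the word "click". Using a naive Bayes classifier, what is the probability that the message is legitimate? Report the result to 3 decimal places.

0.895

spam: 0.65 × (1−0.95) × 0.3 × 0.75 × (1−0.5) = 0.00365625
legitimate: 0.35 × (1−0.55) × 0.4 × 0.55 × (1−0.1) = 0.031185
P(legitimate | x) = 0.031185 / 0.03484125 ≈ 0.895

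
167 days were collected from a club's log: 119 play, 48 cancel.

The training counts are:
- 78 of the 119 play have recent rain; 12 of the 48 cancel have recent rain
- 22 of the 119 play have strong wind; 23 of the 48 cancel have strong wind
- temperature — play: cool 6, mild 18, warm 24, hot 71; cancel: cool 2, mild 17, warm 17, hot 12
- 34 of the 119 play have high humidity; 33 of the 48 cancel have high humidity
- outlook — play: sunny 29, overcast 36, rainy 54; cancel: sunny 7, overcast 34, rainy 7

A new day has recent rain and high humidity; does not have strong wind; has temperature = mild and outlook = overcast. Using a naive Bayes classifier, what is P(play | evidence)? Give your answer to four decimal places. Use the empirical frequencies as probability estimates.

play: (119/167) × (78/119) × (97/119) × (18/119) × (34/119) × (36/119) ≈ 0.00497755
cancel: (48/167) × (12/48) × (25/48) × (17/48) × (33/48) × (34/48) ≈ 0.00645478
P(play | x) = 0.00497755 / 0.01143233 ≈ 0.4354

0.4354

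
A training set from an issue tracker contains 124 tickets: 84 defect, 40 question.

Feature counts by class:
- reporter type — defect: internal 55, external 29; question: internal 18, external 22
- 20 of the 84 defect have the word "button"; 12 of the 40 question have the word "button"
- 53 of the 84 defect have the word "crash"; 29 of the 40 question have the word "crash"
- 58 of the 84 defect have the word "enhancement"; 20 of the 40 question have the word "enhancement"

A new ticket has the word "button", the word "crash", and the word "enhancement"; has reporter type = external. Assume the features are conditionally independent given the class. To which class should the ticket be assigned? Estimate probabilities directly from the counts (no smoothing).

defect: (84/124) × (29/84) × (20/84) × (53/84) × (58/84) ≈ 0.024259
question: (40/124) × (22/40) × (12/40) × (29/40) × (20/40) ≈ 0.0192944
Highest score → defect.

defect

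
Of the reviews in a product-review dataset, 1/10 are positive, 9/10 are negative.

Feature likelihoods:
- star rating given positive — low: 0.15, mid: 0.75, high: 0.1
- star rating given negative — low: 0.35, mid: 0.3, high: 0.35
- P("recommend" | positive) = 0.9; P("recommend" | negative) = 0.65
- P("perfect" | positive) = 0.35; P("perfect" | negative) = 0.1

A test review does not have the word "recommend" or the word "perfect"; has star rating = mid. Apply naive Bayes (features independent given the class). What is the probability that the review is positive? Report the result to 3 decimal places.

positive: 0.1 × 0.75 × (1−0.9) × (1−0.35) = 0.004875
negative: 0.9 × 0.3 × (1−0.65) × (1−0.1) = 0.08505
P(positive | x) = 0.004875 / 0.089925 ≈ 0.054

0.054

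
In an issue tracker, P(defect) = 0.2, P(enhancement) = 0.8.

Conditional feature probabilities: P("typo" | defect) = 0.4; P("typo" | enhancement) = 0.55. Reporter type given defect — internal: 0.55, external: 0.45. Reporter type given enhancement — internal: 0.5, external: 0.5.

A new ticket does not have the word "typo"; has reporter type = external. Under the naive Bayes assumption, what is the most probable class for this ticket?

defect: 0.2 × (1−0.4) × 0.45 = 0.054
enhancement: 0.8 × (1−0.55) × 0.5 = 0.18
Highest score → enhancement.

enhancement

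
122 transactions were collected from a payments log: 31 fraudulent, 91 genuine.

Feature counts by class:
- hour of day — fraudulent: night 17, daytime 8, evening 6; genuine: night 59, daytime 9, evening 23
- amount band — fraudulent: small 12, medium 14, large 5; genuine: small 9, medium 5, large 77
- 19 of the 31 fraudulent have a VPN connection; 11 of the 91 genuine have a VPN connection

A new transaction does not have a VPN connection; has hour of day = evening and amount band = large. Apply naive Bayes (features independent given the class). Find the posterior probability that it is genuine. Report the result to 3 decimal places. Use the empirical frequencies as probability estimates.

0.979

fraudulent: (31/122) × (6/31) × (5/31) × (12/31) ≈ 0.00307057
genuine: (91/122) × (23/91) × (77/91) × (80/91) ≈ 0.140238
P(genuine | x) = 0.140238 / 0.14330857 ≈ 0.979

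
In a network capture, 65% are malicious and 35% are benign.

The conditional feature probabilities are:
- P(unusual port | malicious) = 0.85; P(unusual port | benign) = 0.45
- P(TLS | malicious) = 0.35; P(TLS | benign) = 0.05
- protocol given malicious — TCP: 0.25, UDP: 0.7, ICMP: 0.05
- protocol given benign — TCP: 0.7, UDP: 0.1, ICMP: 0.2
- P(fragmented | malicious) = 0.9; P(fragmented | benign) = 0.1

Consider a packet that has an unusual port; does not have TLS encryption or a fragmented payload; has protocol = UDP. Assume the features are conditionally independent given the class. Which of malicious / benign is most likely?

malicious: 0.65 × 0.85 × (1−0.35) × 0.7 × (1−0.9) = 0.02513875
benign: 0.35 × 0.45 × (1−0.05) × 0.1 × (1−0.1) = 0.01346625
Highest score → malicious.

malicious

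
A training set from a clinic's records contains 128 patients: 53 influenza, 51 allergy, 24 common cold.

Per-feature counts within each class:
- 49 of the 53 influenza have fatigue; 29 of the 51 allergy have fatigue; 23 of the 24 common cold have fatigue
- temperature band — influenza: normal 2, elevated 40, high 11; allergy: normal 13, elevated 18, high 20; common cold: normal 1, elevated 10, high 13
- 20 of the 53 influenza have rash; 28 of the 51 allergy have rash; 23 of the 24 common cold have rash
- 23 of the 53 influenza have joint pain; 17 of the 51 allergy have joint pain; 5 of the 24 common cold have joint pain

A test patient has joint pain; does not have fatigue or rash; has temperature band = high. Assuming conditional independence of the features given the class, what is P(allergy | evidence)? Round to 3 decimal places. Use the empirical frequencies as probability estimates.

influenza: (53/128) × (4/53) × (11/53) × (33/53) × (23/53) ≈ 0.0017525
allergy: (51/128) × (22/51) × (20/51) × (23/51) × (17/51) ≈ 0.0101323
common cold: (24/128) × (1/24) × (13/24) × (1/24) × (5/24) ≈ 0.0000367341
P(allergy | x) = 0.0101323 / 0.0119215341 ≈ 0.850

0.850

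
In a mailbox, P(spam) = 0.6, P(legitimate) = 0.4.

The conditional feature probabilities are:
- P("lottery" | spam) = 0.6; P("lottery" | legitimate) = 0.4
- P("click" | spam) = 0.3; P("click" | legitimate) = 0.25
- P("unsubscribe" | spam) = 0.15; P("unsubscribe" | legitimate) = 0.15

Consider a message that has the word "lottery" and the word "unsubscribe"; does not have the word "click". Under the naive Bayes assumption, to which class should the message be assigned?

spam: 0.6 × 0.6 × (1−0.3) × 0.15 = 0.0378
legitimate: 0.4 × 0.4 × (1−0.25) × 0.15 = 0.018
Highest score → spam.

spam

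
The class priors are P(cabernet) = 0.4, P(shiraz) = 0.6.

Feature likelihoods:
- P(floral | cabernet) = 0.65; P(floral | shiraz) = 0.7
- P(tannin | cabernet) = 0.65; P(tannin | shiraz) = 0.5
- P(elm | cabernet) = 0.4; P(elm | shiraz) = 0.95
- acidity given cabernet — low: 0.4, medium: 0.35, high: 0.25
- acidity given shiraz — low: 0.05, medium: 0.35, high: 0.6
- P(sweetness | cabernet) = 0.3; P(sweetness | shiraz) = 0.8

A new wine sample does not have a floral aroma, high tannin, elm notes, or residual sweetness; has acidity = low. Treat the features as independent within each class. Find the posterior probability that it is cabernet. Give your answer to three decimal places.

0.995

cabernet: 0.4 × (1−0.65) × (1−0.65) × (1−0.4) × 0.4 × (1−0.3) = 0.008232
shiraz: 0.6 × (1−0.7) × (1−0.5) × (1−0.95) × 0.05 × (1−0.8) = 0.000045
P(cabernet | x) = 0.008232 / 0.008277 ≈ 0.995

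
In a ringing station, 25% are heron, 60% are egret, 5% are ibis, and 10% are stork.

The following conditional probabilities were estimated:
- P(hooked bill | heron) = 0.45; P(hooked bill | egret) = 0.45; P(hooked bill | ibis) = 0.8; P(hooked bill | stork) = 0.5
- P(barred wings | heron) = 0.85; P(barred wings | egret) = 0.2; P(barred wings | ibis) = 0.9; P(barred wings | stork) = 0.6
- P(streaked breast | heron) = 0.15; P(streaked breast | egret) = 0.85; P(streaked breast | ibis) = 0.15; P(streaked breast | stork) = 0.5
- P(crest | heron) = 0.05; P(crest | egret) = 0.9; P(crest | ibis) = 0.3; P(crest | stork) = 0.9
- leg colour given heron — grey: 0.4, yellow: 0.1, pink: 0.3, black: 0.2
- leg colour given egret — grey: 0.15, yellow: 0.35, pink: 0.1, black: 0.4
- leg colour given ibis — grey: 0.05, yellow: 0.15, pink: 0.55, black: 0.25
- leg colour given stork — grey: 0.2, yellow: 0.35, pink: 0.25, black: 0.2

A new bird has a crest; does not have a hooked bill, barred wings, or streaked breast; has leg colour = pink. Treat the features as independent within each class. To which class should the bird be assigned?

egret

heron: 0.25 × (1−0.45) × (1−0.85) × (1−0.15) × 0.05 × 0.3 = 0.00026296875
egret: 0.6 × (1−0.45) × (1−0.2) × (1−0.85) × 0.9 × 0.1 = 0.003564
ibis: 0.05 × (1−0.8) × (1−0.9) × (1−0.15) × 0.3 × 0.55 = 0.00014025
stork: 0.1 × (1−0.5) × (1−0.6) × (1−0.5) × 0.9 × 0.25 = 0.00225
Highest score → egret.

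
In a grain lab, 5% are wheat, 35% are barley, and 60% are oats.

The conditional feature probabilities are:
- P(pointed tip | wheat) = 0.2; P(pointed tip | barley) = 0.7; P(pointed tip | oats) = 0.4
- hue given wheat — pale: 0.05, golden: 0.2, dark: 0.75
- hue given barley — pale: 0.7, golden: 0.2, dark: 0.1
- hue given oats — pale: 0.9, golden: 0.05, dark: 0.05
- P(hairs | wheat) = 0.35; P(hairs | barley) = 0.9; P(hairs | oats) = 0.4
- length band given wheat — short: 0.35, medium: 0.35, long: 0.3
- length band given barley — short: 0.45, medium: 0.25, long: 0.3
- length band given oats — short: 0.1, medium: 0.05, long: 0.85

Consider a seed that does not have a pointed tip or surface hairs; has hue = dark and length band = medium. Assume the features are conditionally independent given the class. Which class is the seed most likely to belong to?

wheat: 0.05 × (1−0.2) × 0.75 × (1−0.35) × 0.35 = 0.006825
barley: 0.35 × (1−0.7) × 0.1 × (1−0.9) × 0.25 = 0.0002625
oats: 0.6 × (1−0.4) × 0.05 × (1−0.4) × 0.05 = 0.00054
Highest score → wheat.

wheat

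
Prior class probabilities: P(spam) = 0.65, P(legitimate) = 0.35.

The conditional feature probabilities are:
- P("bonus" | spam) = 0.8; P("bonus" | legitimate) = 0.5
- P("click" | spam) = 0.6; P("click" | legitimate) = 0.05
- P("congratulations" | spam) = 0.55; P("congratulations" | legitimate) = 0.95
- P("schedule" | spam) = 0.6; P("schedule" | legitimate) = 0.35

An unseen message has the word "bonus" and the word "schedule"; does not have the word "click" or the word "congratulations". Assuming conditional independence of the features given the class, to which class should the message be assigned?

spam: 0.65 × 0.8 × (1−0.6) × (1−0.55) × 0.6 = 0.05616
legitimate: 0.35 × 0.5 × (1−0.05) × (1−0.95) × 0.35 = 0.002909375
Highest score → spam.

spam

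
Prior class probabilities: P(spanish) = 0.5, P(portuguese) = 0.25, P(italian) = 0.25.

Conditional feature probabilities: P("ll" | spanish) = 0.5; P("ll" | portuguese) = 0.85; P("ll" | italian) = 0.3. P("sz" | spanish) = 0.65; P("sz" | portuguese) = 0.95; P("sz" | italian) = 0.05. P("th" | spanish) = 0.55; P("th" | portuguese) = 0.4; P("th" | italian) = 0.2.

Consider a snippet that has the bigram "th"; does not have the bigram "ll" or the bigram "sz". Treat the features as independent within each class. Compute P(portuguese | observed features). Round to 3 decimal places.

spanish: 0.5 × (1−0.5) × (1−0.65) × 0.55 = 0.048125
portuguese: 0.25 × (1−0.85) × (1−0.95) × 0.4 = 0.00075
italian: 0.25 × (1−0.3) × (1−0.05) × 0.2 = 0.03325
P(portuguese | x) = 0.00075 / 0.082125 ≈ 0.009

0.009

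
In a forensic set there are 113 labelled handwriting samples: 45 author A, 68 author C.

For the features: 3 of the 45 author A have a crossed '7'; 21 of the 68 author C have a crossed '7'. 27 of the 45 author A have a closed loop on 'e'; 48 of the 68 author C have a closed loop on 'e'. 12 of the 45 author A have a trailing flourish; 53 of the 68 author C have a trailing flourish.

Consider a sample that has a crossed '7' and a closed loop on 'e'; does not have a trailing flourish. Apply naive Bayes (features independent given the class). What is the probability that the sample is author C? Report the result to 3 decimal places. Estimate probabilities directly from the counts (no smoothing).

author A: (45/113) × (3/45) × (27/45) × (33/45) ≈ 0.0116814
author C: (68/113) × (21/68) × (48/68) × (15/68) ≈ 0.0289371
P(author C | x) = 0.0289371 / 0.0406185 ≈ 0.712

0.712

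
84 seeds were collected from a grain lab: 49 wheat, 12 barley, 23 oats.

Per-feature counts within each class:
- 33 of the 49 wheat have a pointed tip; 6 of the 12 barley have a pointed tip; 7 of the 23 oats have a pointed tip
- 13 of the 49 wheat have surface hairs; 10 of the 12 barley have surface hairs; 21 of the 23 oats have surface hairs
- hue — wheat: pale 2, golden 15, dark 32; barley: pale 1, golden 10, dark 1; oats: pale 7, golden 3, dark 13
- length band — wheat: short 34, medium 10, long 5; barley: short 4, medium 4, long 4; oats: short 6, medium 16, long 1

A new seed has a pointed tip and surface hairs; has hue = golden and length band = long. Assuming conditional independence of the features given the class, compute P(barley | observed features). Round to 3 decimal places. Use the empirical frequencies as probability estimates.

0.818

wheat: (49/84) × (33/49) × (13/49) × (15/49) × (5/49) ≈ 0.00325575
barley: (12/84) × (6/12) × (10/12) × (10/12) × (4/12) ≈ 0.0165344
oats: (23/84) × (7/23) × (21/23) × (3/23) × (1/23) ≈ 0.000431495
P(barley | x) = 0.0165344 / 0.020221645 ≈ 0.818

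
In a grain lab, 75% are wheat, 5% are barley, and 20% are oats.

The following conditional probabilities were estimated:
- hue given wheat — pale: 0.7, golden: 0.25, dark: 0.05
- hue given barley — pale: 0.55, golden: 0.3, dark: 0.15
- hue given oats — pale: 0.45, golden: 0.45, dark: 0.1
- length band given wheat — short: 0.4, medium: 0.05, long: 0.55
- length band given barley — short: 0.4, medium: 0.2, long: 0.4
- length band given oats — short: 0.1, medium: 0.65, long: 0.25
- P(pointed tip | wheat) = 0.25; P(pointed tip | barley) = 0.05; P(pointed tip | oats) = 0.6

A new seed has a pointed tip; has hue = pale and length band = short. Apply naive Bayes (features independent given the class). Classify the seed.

wheat: 0.75 × 0.7 × 0.4 × 0.25 = 0.0525
barley: 0.05 × 0.55 × 0.4 × 0.05 = 0.00055
oats: 0.2 × 0.45 × 0.1 × 0.6 = 0.0054
Highest score → wheat.

wheat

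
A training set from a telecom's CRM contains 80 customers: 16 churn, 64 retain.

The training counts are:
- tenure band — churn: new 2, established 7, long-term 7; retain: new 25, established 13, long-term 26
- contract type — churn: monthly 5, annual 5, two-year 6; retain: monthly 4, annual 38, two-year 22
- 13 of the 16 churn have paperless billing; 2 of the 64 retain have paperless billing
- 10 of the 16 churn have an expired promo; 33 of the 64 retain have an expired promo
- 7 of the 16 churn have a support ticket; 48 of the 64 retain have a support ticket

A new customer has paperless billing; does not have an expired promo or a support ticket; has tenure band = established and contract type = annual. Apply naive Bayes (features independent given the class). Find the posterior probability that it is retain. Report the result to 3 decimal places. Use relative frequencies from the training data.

0.072

churn: (16/80) × (7/16) × (5/16) × (13/16) × (6/16) × (9/16) = 0.0046863555908203125
retain: (64/80) × (13/64) × (38/64) × (2/64) × (31/64) × (16/64) = 0.0003651142120361328125
P(retain | x) = 0.0003651142120361328125 / 0.0050514698028564453125 ≈ 0.072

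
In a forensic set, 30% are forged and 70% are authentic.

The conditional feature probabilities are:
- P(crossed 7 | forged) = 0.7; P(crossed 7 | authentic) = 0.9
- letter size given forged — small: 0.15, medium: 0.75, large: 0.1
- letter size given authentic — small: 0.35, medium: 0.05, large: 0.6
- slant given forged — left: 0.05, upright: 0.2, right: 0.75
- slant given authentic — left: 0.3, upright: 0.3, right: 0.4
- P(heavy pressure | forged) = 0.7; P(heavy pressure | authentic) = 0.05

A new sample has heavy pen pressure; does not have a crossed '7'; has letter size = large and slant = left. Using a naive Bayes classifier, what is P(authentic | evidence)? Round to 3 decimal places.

forged: 0.3 × (1−0.7) × 0.1 × 0.05 × 0.7 = 0.000315
authentic: 0.7 × (1−0.9) × 0.6 × 0.3 × 0.05 = 0.00063
P(authentic | x) = 0.00063 / 0.000945 ≈ 0.667

0.667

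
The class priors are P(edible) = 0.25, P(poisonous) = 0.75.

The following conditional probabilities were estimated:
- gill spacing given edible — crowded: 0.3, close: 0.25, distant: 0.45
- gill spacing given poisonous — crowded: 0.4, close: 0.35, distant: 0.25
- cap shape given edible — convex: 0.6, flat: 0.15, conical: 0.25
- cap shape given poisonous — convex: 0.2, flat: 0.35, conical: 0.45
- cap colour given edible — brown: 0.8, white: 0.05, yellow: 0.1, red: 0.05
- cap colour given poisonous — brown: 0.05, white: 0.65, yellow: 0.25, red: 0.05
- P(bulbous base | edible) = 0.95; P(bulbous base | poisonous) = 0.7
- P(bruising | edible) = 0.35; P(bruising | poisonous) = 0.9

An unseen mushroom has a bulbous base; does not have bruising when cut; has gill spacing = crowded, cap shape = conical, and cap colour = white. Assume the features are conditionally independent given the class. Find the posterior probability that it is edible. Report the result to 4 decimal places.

0.0861

edible: 0.25 × 0.3 × 0.25 × 0.05 × 0.95 × (1−0.35) = 0.00057890625
poisonous: 0.75 × 0.4 × 0.45 × 0.65 × 0.7 × (1−0.9) = 0.0061425
P(edible | x) = 0.00057890625 / 0.00672140625 ≈ 0.0861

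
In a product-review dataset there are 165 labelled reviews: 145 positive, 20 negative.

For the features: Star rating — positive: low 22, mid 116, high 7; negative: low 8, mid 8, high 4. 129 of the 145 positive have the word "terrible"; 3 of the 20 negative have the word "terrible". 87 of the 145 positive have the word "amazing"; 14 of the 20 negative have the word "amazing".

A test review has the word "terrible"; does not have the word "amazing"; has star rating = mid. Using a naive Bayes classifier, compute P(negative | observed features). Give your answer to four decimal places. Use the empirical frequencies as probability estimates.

positive: (145/165) × (116/145) × (129/145) × (58/145) ≈ 0.250182
negative: (20/165) × (8/20) × (3/20) × (6/20) ≈ 0.00218182
P(negative | x) = 0.00218182 / 0.25236382 ≈ 0.0086

0.0086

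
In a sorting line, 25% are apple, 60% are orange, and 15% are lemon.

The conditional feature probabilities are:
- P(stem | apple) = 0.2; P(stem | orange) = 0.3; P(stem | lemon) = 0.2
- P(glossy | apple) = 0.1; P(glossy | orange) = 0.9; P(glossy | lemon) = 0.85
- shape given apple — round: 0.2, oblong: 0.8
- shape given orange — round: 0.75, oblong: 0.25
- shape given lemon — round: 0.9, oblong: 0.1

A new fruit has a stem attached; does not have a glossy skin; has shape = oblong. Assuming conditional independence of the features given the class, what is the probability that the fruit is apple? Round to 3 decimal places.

0.879

apple: 0.25 × 0.2 × (1−0.1) × 0.8 = 0.036
orange: 0.6 × 0.3 × (1−0.9) × 0.25 = 0.0045
lemon: 0.15 × 0.2 × (1−0.85) × 0.1 = 0.00045
P(apple | x) = 0.036 / 0.04095 ≈ 0.879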